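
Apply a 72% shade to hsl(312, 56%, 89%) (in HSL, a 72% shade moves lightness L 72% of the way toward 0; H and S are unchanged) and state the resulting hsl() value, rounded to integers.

L moves 72% from 89 toward 0: 89 − 64.08 = 24.92 → 25.
H and S are unchanged.

hsl(312, 56%, 25%)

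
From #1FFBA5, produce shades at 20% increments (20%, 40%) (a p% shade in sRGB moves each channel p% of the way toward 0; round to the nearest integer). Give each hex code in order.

#1FFBA5 is rgb(31, 251, 165).
20%: (31 − 6.2 = 24.8→25, 251 − 50.2 = 200.8→201, 165 − 33 = 132→132) → #19C984
40%: (31 − 12.4 = 18.6→19, 251 − 100.4 = 150.6→151, 165 − 66 = 99→99) → #139763

#19C984, #139763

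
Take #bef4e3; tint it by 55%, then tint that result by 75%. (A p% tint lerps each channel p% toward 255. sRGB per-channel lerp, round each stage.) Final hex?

#f8fefc

#bef4e3 is rgb(190, 244, 227).
Per channel, c → c + 0.55(255 − c):
  R: 190 + 0.55×(255−190) = 190 + 35.75 = 225.75 → 226
  G: 244 + 6.05 = 250.05 → 250
  B: 227 + 0.55×(255−227) = 227 + 15.4 = 242.4 → 242
After the tint: rgb(226, 250, 242) = #e2faf2.
Lerp each channel 75% toward 255:
  R: 226 + 21.75 = 247.75 → 248
  G: 250 + 3.75 = 253.75 → 254
  B: 242 + 9.75 = 251.75 → 252
rgb(248, 254, 252) = #f8fefc.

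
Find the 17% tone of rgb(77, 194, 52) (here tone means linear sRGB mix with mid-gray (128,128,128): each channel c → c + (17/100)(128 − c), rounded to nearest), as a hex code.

#56b741

Lerp each channel 17% toward 128:
  R: 77 + 8.67 = 85.67 → 86
  G: 194 + 0.17×(128−194) = 194 − 11.22 = 182.78 → 183
  B: 52 + 0.17×(128−52) = 52 + 12.92 = 64.92 → 65
rgb(86, 183, 65) = #56b741.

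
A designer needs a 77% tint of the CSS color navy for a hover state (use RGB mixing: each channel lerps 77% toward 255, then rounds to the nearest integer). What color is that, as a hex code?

CSS navy is rgb(0, 0, 128).
Lerp each channel 77% toward 255:
  R: 0 + 196.35 = 196.35 → 196
  G: 0 + 196.35 = 196.35 → 196
  B: 128 + 0.77×(255−128) = 128 + 97.79 = 225.79 → 226
rgb(196, 196, 226) = #C4C4E2.

#C4C4E2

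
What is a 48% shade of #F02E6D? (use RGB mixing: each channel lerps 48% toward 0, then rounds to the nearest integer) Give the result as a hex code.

#7D1839

#F02E6D is rgb(240, 46, 109).
Lerp each channel 48% toward 0:
  R: 240 + 0.48×(0−240) = 240 − 115.2 = 124.8 → 125
  G: 46 + 0.48×(0−46) = 46 − 22.08 = 23.92 → 24
  B: 109 + 0.48×(0−109) = 109 − 52.32 = 56.68 → 57
rgb(125, 24, 57) = #7D1839.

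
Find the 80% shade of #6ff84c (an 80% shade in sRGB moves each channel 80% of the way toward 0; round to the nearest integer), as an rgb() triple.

rgb(22, 50, 15)

#6ff84c is rgb(111, 248, 76).
Lerp each channel 80% toward 0:
  R: 111 − 88.8 = 22.2 → 22
  G: 248 − 198.4 = 49.6 → 50
  B: 76 + 0.8×(0−76) = 76 − 60.8 = 15.2 → 15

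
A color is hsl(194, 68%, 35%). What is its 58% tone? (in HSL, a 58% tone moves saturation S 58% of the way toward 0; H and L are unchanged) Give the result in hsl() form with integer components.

S moves 58% from 68 toward 0: 68 − 39.44 = 28.56 → 29.
H and L are unchanged.

hsl(194, 29%, 35%)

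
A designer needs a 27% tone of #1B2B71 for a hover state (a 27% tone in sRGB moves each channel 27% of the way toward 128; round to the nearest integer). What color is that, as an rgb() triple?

rgb(54, 66, 117)

#1B2B71 is rgb(27, 43, 113).
Lerp each channel 27% toward 128:
  R: 27 + 27.27 = 54.27 → 54
  G: 43 + 0.27×(128−43) = 43 + 22.95 = 65.95 → 66
  B: 113 + 4.05 = 117.05 → 117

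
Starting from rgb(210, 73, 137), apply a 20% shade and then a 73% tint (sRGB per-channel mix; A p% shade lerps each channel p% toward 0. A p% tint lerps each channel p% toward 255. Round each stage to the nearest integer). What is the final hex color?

A 20% shade moves each channel 20% toward 0:
  R: 210 + 0.2×(0−210) = 210 − 42 = 168 → 168
  G: 73 − 14.6 = 58.4 → 58
  B: 137 − 27.4 = 109.6 → 110
After the shade: rgb(168, 58, 110) = #a83a6e.
Per channel, c → c + 0.73(255 − c):
  R: 168 + 0.73×(255−168) = 168 + 63.51 = 231.51 → 232
  G: 58 + 0.73×(255−58) = 58 + 143.81 = 201.81 → 202
  B: 110 + 0.73×(255−110) = 110 + 105.85 = 215.85 → 216
rgb(232, 202, 216) = #e8cad8.

#e8cad8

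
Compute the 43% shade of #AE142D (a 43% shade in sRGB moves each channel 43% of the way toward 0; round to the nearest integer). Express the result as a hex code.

#AE142D is rgb(174, 20, 45).
A 43% shade moves each channel 43% toward 0:
  R: 174 − 74.82 = 99.18 → 99
  G: 20 − 8.6 = 11.4 → 11
  B: 45 − 19.35 = 25.65 → 26
rgb(99, 11, 26) = #630B1A.

#630B1A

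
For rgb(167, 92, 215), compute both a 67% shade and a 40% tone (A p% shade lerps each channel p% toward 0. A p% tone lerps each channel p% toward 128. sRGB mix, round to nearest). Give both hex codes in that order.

67% shade:
  R: 167 + 0.67×(0−167) = 167 − 111.89 = 55.11 → 55
  G: 92 − 61.64 = 30.36 → 30
  B: 215 + 0.67×(0−215) = 215 − 144.05 = 70.95 → 71
  → #371E47
40% tone:
  R: 167 + 0.4×(128−167) = 167 − 15.6 = 151.4 → 151
  G: 92 + 14.4 = 106.4 → 106
  B: 215 + 0.4×(128−215) = 215 − 34.8 = 180.2 → 180
  → #976AB4

#371E47, #976AB4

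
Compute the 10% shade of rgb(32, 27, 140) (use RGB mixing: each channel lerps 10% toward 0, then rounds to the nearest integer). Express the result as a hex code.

Lerp each channel 10% toward 0:
  R: 32 − 3.2 = 28.8 → 29
  G: 27 + 0.1×(0−27) = 27 − 2.7 = 24.3 → 24
  B: 140 + 0.1×(0−140) = 140 − 14 = 126 → 126
rgb(29, 24, 126) = #1d187e.

#1d187e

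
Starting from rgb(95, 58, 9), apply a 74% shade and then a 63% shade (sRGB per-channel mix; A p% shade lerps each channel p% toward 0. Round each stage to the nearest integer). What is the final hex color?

A 74% shade moves each channel 74% toward 0:
  R: 95 + 0.74×(0−95) = 95 − 70.3 = 24.7 → 25
  G: 58 − 42.92 = 15.08 → 15
  B: 9 − 6.66 = 2.34 → 2
After the shade: rgb(25, 15, 2) = #190F02.
Lerp each channel 63% toward 0:
  R: 25 + 0.63×(0−25) = 25 − 15.75 = 9.25 → 9
  G: 15 + 0.63×(0−15) = 15 − 9.45 = 5.55 → 6
  B: 2 − 1.26 = 0.74 → 1
rgb(9, 6, 1) = #090601.

#090601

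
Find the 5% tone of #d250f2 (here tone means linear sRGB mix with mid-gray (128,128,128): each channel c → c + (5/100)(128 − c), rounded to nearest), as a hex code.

#d250f2 is rgb(210, 80, 242).
Lerp each channel 5% toward 128:
  R: 210 + 0.05×(128−210) = 210 − 4.1 = 205.9 → 206
  G: 80 + 0.05×(128−80) = 80 + 2.4 = 82.4 → 82
  B: 242 + 0.05×(128−242) = 242 − 5.7 = 236.3 → 236
rgb(206, 82, 236) = #ce52ec.

#ce52ec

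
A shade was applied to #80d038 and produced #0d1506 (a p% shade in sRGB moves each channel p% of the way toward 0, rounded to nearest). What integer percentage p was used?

90%

#80d038 is rgb(128, 208, 56); #0d1506 is rgb(13, 21, 6).
On the G channel (widest range): 21 ≈ 208 + (p/100)(0 − 208), so p ≈ 100×(21 − 208)/(0 − 208) = -18700/-208 = 89.90.
p = 90 reproduces all three channels after rounding.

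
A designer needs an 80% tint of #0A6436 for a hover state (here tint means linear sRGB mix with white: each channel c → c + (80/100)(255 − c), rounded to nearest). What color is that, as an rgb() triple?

rgb(206, 224, 215)

#0A6436 is rgb(10, 100, 54).
Lerp each channel 80% toward 255:
  R: 10 + 0.8×(255−10) = 10 + 196 = 206 → 206
  G: 100 + 124 = 224 → 224
  B: 54 + 160.8 = 214.8 → 215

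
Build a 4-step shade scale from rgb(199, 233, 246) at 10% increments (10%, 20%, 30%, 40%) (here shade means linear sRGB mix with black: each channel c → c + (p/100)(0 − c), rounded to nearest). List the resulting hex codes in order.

#B3D2DD, #9FBAC5, #8BA3AC, #778C94

10%: (199 − 19.9 = 179.1→179, 233 − 23.3 = 209.7→210, 246 − 24.6 = 221.4→221) → #B3D2DD
20%: (199 − 39.8 = 159.2→159, 233 − 46.6 = 186.4→186, 246 − 49.2 = 196.8→197) → #9FBAC5
30%: (199 − 59.7 = 139.3→139, 233 − 69.9 = 163.1→163, 246 − 73.8 = 172.2→172) → #8BA3AC
40%: (199 − 79.6 = 119.4→119, 233 − 93.2 = 139.8→140, 246 − 98.4 = 147.6→148) → #778C94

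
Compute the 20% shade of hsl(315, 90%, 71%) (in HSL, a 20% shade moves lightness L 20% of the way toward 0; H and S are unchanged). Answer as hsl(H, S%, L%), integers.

hsl(315, 90%, 57%)

L moves 20% from 71 toward 0: 71 − 14.2 = 56.8 → 57.
H and S are unchanged.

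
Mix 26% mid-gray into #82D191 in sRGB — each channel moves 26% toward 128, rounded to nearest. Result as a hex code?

#81BC8D

#82D191 is rgb(130, 209, 145).
A 26% tone moves each channel 26% toward 128:
  R: 130 + 0.26×(128−130) = 130 − 0.52 = 129.48 → 129
  G: 209 + 0.26×(128−209) = 209 − 21.06 = 187.94 → 188
  B: 145 − 4.42 = 140.58 → 141
rgb(129, 188, 141) = #81BC8D.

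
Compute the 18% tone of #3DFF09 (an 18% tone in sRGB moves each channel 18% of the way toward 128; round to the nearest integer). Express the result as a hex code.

#49E81E

#3DFF09 is rgb(61, 255, 9).
Per channel, c → c + 0.18(128 − c):
  R: 61 + 12.06 = 73.06 → 73
  G: 255 + 0.18×(128−255) = 255 − 22.86 = 232.14 → 232
  B: 9 + 0.18×(128−9) = 9 + 21.42 = 30.42 → 30
rgb(73, 232, 30) = #49E81E.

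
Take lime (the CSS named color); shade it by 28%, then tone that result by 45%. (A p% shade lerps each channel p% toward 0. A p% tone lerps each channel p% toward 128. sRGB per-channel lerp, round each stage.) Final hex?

CSS lime is rgb(0, 255, 0).
Per channel, c → c + 0.28(0 − c):
  R: 0 + 0 = 0 → 0
  G: 255 + 0.28×(0−255) = 255 − 71.4 = 183.6 → 184
  B: 0 + 0.28×(0−0) = 0 + 0 = 0 → 0
After the shade: rgb(0, 184, 0) = #00B800.
Lerp each channel 45% toward 128:
  R: 0 + 57.6 = 57.6 → 58
  G: 184 − 25.2 = 158.8 → 159
  B: 0 + 0.45×(128−0) = 0 + 57.6 = 57.6 → 58
rgb(58, 159, 58) = #3A9F3A.

#3A9F3A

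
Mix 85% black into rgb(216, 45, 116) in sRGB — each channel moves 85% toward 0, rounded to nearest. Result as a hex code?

#200711

Per channel, c → c + 0.85(0 − c):
  R: 216 + 0.85×(0−216) = 216 − 183.6 = 32.4 → 32
  G: 45 − 38.25 = 6.75 → 7
  B: 116 − 98.6 = 17.4 → 17
rgb(32, 7, 17) = #200711.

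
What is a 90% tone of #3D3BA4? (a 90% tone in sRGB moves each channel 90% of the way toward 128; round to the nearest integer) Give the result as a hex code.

#797984

#3D3BA4 is rgb(61, 59, 164).
A 90% tone moves each channel 90% toward 128:
  R: 61 + 60.3 = 121.3 → 121
  G: 59 + 0.9×(128−59) = 59 + 62.1 = 121.1 → 121
  B: 164 − 32.4 = 131.6 → 132
rgb(121, 121, 132) = #797984.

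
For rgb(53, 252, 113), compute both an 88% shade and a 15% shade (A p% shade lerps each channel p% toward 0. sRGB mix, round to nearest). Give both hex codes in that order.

88% shade:
  R: 53 − 46.64 = 6.36 → 6
  G: 252 + 0.88×(0−252) = 252 − 221.76 = 30.24 → 30
  B: 113 − 99.44 = 13.56 → 14
  → #061E0E
15% shade:
  R: 53 + 0.15×(0−53) = 53 − 7.95 = 45.05 → 45
  G: 252 + 0.15×(0−252) = 252 − 37.8 = 214.2 → 214
  B: 113 − 16.95 = 96.05 → 96
  → #2DD660

#061E0E, #2DD660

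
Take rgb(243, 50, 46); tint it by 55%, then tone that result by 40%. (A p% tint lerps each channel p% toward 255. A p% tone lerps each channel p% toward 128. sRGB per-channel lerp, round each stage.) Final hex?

A 55% tint moves each channel 55% toward 255:
  R: 243 + 6.6 = 249.6 → 250
  G: 50 + 0.55×(255−50) = 50 + 112.75 = 162.75 → 163
  B: 46 + 0.55×(255−46) = 46 + 114.95 = 160.95 → 161
After the tint: rgb(250, 163, 161) = #faa3a1.
A 40% tone moves each channel 40% toward 128:
  R: 250 + 0.4×(128−250) = 250 − 48.8 = 201.2 → 201
  G: 163 − 14 = 149 → 149
  B: 161 + 0.4×(128−161) = 161 − 13.2 = 147.8 → 148
rgb(201, 149, 148) = #c99594.

#c99594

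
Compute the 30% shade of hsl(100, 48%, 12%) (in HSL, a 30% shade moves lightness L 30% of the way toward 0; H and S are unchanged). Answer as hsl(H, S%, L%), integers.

L moves 30% from 12 toward 0: 12 − 3.6 = 8.4 → 8.
H and S are unchanged.

hsl(100, 48%, 8%)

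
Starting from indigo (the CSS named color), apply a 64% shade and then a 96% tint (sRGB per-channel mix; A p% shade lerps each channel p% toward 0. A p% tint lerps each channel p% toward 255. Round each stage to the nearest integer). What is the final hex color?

CSS indigo is rgb(75, 0, 130).
Per channel, c → c + 0.64(0 − c):
  R: 75 + 0.64×(0−75) = 75 − 48 = 27 → 27
  G: 0 + 0.64×(0−0) = 0 + 0 = 0 → 0
  B: 130 + 0.64×(0−130) = 130 − 83.2 = 46.8 → 47
After the shade: rgb(27, 0, 47) = #1B002F.
Per channel, c → c + 0.96(255 − c):
  R: 27 + 0.96×(255−27) = 27 + 218.88 = 245.88 → 246
  G: 0 + 0.96×(255−0) = 0 + 244.8 = 244.8 → 245
  B: 47 + 199.68 = 246.68 → 247
rgb(246, 245, 247) = #F6F5F7.

#F6F5F7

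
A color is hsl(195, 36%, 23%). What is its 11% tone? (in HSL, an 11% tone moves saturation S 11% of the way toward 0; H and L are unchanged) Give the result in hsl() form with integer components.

hsl(195, 32%, 23%)

S moves 11% from 36 toward 0: 36 − 3.96 = 32.04 → 32.
H and L are unchanged.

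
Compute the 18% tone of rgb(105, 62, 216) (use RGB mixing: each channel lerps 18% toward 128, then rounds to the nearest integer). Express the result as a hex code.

Lerp each channel 18% toward 128:
  R: 105 + 4.14 = 109.14 → 109
  G: 62 + 11.88 = 73.88 → 74
  B: 216 + 0.18×(128−216) = 216 − 15.84 = 200.16 → 200
rgb(109, 74, 200) = #6D4AC8.

#6D4AC8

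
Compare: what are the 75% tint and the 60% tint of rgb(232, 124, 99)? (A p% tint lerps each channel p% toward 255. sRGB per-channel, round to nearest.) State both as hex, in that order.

#f9ded8, #f6cbc1

75% tint:
  R: 232 + 0.75×(255−232) = 232 + 17.25 = 249.25 → 249
  G: 124 + 98.25 = 222.25 → 222
  B: 99 + 0.75×(255−99) = 99 + 117 = 216 → 216
  → #f9ded8
60% tint:
  R: 232 + 0.6×(255−232) = 232 + 13.8 = 245.8 → 246
  G: 124 + 78.6 = 202.6 → 203
  B: 99 + 93.6 = 192.6 → 193
  → #f6cbc1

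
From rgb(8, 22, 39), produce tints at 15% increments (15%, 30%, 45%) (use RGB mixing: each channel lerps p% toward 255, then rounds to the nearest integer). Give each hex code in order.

#2D3947, #525C68, #777F88

15%: (8 + 37.05 = 45.05→45, 22 + 34.95 = 56.95→57, 39 + 32.4 = 71.4→71) → #2D3947
30%: (8 + 74.1 = 82.1→82, 22 + 69.9 = 91.9→92, 39 + 64.8 = 103.8→104) → #525C68
45%: (8 + 111.15 = 119.15→119, 22 + 104.85 = 126.85→127, 39 + 97.2 = 136.2→136) → #777F88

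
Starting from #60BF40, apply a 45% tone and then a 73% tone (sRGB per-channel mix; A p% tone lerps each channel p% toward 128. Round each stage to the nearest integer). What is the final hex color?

#60BF40 is rgb(96, 191, 64).
A 45% tone moves each channel 45% toward 128:
  R: 96 + 0.45×(128−96) = 96 + 14.4 = 110.4 → 110
  G: 191 + 0.45×(128−191) = 191 − 28.35 = 162.65 → 163
  B: 64 + 28.8 = 92.8 → 93
After the tone: rgb(110, 163, 93) = #6EA35D.
A 73% tone moves each channel 73% toward 128:
  R: 110 + 13.14 = 123.14 → 123
  G: 163 − 25.55 = 137.45 → 137
  B: 93 + 25.55 = 118.55 → 119
rgb(123, 137, 119) = #7B8977.

#7B8977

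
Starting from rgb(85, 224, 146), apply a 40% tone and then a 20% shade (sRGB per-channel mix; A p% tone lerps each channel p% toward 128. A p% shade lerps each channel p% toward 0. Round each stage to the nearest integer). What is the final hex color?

Lerp each channel 40% toward 128:
  R: 85 + 17.2 = 102.2 → 102
  G: 224 + 0.4×(128−224) = 224 − 38.4 = 185.6 → 186
  B: 146 − 7.2 = 138.8 → 139
After the tone: rgb(102, 186, 139) = #66BA8B.
Per channel, c → c + 0.2(0 − c):
  R: 102 + 0.2×(0−102) = 102 − 20.4 = 81.6 → 82
  G: 186 + 0.2×(0−186) = 186 − 37.2 = 148.8 → 149
  B: 139 + 0.2×(0−139) = 139 − 27.8 = 111.2 → 111
rgb(82, 149, 111) = #52956F.

#52956F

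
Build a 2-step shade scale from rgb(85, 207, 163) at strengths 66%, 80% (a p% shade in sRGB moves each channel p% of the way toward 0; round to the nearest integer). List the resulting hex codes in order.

#1D4637, #112921

66%: (85 − 56.1 = 28.9→29, 207 − 136.62 = 70.38→70, 163 − 107.58 = 55.42→55) → #1D4637
80%: (85 − 68 = 17→17, 207 − 165.6 = 41.4→41, 163 − 130.4 = 32.6→33) → #112921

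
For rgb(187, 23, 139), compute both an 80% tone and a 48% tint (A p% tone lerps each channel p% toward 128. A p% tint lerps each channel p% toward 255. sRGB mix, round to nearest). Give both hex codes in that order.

80% tone:
  R: 187 + 0.8×(128−187) = 187 − 47.2 = 139.8 → 140
  G: 23 + 0.8×(128−23) = 23 + 84 = 107 → 107
  B: 139 + 0.8×(128−139) = 139 − 8.8 = 130.2 → 130
  → #8C6B82
48% tint:
  R: 187 + 0.48×(255−187) = 187 + 32.64 = 219.64 → 220
  G: 23 + 0.48×(255−23) = 23 + 111.36 = 134.36 → 134
  B: 139 + 55.68 = 194.68 → 195
  → #DC86C3

#8C6B82, #DC86C3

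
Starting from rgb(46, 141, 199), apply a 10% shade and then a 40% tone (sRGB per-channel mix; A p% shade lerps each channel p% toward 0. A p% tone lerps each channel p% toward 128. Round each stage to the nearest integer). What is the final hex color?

#4C7F9F

Per channel, c → c + 0.1(0 − c):
  R: 46 + 0.1×(0−46) = 46 − 4.6 = 41.4 → 41
  G: 141 + 0.1×(0−141) = 141 − 14.1 = 126.9 → 127
  B: 199 + 0.1×(0−199) = 199 − 19.9 = 179.1 → 179
After the shade: rgb(41, 127, 179) = #297FB3.
A 40% tone moves each channel 40% toward 128:
  R: 41 + 34.8 = 75.8 → 76
  G: 127 + 0.4×(128−127) = 127 + 0.4 = 127.4 → 127
  B: 179 + 0.4×(128−179) = 179 − 20.4 = 158.6 → 159
rgb(76, 127, 159) = #4C7F9F.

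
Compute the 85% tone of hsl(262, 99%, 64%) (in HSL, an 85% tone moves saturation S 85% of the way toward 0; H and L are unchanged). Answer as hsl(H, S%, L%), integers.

S moves 85% from 99 toward 0: 99 − 84.15 = 14.85 → 15.
H and L are unchanged.

hsl(262, 15%, 64%)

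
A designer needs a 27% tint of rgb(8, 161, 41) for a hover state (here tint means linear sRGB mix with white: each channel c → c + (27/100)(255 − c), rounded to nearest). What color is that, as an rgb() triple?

A 27% tint moves each channel 27% toward 255:
  R: 8 + 0.27×(255−8) = 8 + 66.69 = 74.69 → 75
  G: 161 + 0.27×(255−161) = 161 + 25.38 = 186.38 → 186
  B: 41 + 57.78 = 98.78 → 99

rgb(75, 186, 99)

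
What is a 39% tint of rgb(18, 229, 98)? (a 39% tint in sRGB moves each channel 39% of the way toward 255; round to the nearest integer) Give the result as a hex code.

#6eef9f

Lerp each channel 39% toward 255:
  R: 18 + 92.43 = 110.43 → 110
  G: 229 + 10.14 = 239.14 → 239
  B: 98 + 61.23 = 159.23 → 159
rgb(110, 239, 159) = #6eef9f.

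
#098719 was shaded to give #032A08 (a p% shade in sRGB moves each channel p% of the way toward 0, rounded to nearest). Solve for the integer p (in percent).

69%

#098719 is rgb(9, 135, 25); #032A08 is rgb(3, 42, 8).
On the G channel (widest range): 42 ≈ 135 + (p/100)(0 − 135), so p ≈ 100×(42 − 135)/(0 − 135) = -9300/-135 = 68.89.
p = 69 reproduces all three channels after rounding.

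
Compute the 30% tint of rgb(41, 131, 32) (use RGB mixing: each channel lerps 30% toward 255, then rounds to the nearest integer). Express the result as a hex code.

Per channel, c → c + 0.3(255 − c):
  R: 41 + 0.3×(255−41) = 41 + 64.2 = 105.2 → 105
  G: 131 + 0.3×(255−131) = 131 + 37.2 = 168.2 → 168
  B: 32 + 0.3×(255−32) = 32 + 66.9 = 98.9 → 99
rgb(105, 168, 99) = #69A863.

#69A863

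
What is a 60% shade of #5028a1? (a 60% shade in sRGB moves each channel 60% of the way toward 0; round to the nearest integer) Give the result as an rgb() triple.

#5028a1 is rgb(80, 40, 161).
Per channel, c → c + 0.6(0 − c):
  R: 80 − 48 = 32 → 32
  G: 40 + 0.6×(0−40) = 40 − 24 = 16 → 16
  B: 161 + 0.6×(0−161) = 161 − 96.6 = 64.4 → 64

rgb(32, 16, 64)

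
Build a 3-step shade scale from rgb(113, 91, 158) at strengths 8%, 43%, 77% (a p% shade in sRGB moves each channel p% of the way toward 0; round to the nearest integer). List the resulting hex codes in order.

8%: (113 − 9.04 = 103.96→104, 91 − 7.28 = 83.72→84, 158 − 12.64 = 145.36→145) → #685491
43%: (113 − 48.59 = 64.41→64, 91 − 39.13 = 51.87→52, 158 − 67.94 = 90.06→90) → #40345a
77%: (113 − 87.01 = 25.99→26, 91 − 70.07 = 20.93→21, 158 − 121.66 = 36.34→36) → #1a1524

#685491, #40345a, #1a1524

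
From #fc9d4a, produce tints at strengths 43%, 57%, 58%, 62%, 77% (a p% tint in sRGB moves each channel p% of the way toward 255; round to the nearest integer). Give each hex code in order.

#fdc798, #fed5b1, #fed6b3, #fedaba, #fee8d5

#fc9d4a is rgb(252, 157, 74).
43%: (252 + 1.29 = 253.29→253, 157 + 42.14 = 199.14→199, 74 + 77.83 = 151.83→152) → #fdc798
57%: (252 + 1.71 = 253.71→254, 157 + 55.86 = 212.86→213, 74 + 103.17 = 177.17→177) → #fed5b1
58%: (252 + 1.74 = 253.74→254, 157 + 56.84 = 213.84→214, 74 + 104.98 = 178.98→179) → #fed6b3
62%: (252 + 1.86 = 253.86→254, 157 + 60.76 = 217.76→218, 74 + 112.22 = 186.22→186) → #fedaba
77%: (252 + 2.31 = 254.31→254, 157 + 75.46 = 232.46→232, 74 + 139.37 = 213.37→213) → #fee8d5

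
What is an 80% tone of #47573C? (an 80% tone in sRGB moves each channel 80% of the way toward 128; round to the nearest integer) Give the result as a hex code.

#757872

#47573C is rgb(71, 87, 60).
Lerp each channel 80% toward 128:
  R: 71 + 0.8×(128−71) = 71 + 45.6 = 116.6 → 117
  G: 87 + 0.8×(128−87) = 87 + 32.8 = 119.8 → 120
  B: 60 + 54.4 = 114.4 → 114
rgb(117, 120, 114) = #757872.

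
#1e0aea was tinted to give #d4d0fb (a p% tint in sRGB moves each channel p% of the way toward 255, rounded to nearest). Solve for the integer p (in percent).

81%

#1e0aea is rgb(30, 10, 234); #d4d0fb is rgb(212, 208, 251).
On the G channel (widest range): 208 ≈ 10 + (p/100)(255 − 10), so p ≈ 100×(208 − 10)/(255 − 10) = 19800/245 = 80.82.
p = 81 reproduces all three channels after rounding.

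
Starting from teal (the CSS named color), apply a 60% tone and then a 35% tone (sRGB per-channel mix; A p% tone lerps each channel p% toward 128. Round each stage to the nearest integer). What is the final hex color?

#5F8080

CSS teal is rgb(0, 128, 128).
Lerp each channel 60% toward 128:
  R: 0 + 0.6×(128−0) = 0 + 76.8 = 76.8 → 77
  G: 128 + 0.6×(128−128) = 128 + 0 = 128 → 128
  B: 128 + 0.6×(128−128) = 128 + 0 = 128 → 128
After the tone: rgb(77, 128, 128) = #4D8080.
A 35% tone moves each channel 35% toward 128:
  R: 77 + 0.35×(128−77) = 77 + 17.85 = 94.85 → 95
  G: 128 + 0.35×(128−128) = 128 + 0 = 128 → 128
  B: 128 + 0 = 128 → 128
rgb(95, 128, 128) = #5F8080.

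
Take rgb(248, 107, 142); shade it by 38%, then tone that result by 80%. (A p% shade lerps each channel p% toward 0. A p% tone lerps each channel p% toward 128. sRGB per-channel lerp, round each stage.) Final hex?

#857478

Lerp each channel 38% toward 0:
  R: 248 − 94.24 = 153.76 → 154
  G: 107 − 40.66 = 66.34 → 66
  B: 142 + 0.38×(0−142) = 142 − 53.96 = 88.04 → 88
After the shade: rgb(154, 66, 88) = #9A4258.
An 80% tone moves each channel 80% toward 128:
  R: 154 + 0.8×(128−154) = 154 − 20.8 = 133.2 → 133
  G: 66 + 0.8×(128−66) = 66 + 49.6 = 115.6 → 116
  B: 88 + 0.8×(128−88) = 88 + 32 = 120 → 120
rgb(133, 116, 120) = #857478.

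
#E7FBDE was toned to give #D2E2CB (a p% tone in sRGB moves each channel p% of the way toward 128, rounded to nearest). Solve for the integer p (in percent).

20%

#E7FBDE is rgb(231, 251, 222); #D2E2CB is rgb(210, 226, 203).
On the G channel (widest range): 226 ≈ 251 + (p/100)(128 − 251), so p ≈ 100×(226 − 251)/(128 − 251) = -2500/-123 = 20.33.
p = 20 reproduces all three channels after rounding.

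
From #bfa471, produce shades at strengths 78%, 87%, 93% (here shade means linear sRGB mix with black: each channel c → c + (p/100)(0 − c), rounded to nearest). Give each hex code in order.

#2a2419, #19150f, #0d0b08

#bfa471 is rgb(191, 164, 113).
78%: (191 − 148.98 = 42.02→42, 164 − 127.92 = 36.08→36, 113 − 88.14 = 24.86→25) → #2a2419
87%: (191 − 166.17 = 24.83→25, 164 − 142.68 = 21.32→21, 113 − 98.31 = 14.69→15) → #19150f
93%: (191 − 177.63 = 13.37→13, 164 − 152.52 = 11.48→11, 113 − 105.09 = 7.91→8) → #0d0b08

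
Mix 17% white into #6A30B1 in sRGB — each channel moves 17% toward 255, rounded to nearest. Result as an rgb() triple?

rgb(131, 83, 190)

#6A30B1 is rgb(106, 48, 177).
Lerp each channel 17% toward 255:
  R: 106 + 25.33 = 131.33 → 131
  G: 48 + 0.17×(255−48) = 48 + 35.19 = 83.19 → 83
  B: 177 + 0.17×(255−177) = 177 + 13.26 = 190.26 → 190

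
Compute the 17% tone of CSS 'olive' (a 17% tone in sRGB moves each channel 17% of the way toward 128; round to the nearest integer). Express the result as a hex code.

#808016

CSS olive is rgb(128, 128, 0).
Lerp each channel 17% toward 128:
  R: 128 + 0 = 128 → 128
  G: 128 + 0.17×(128−128) = 128 + 0 = 128 → 128
  B: 0 + 0.17×(128−0) = 0 + 21.76 = 21.76 → 22
rgb(128, 128, 22) = #808016.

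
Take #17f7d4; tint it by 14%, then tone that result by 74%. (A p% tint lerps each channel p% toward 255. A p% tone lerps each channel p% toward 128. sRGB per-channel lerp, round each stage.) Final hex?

#6d9f97

#17f7d4 is rgb(23, 247, 212).
Per channel, c → c + 0.14(255 − c):
  R: 23 + 0.14×(255−23) = 23 + 32.48 = 55.48 → 55
  G: 247 + 0.14×(255−247) = 247 + 1.12 = 248.12 → 248
  B: 212 + 0.14×(255−212) = 212 + 6.02 = 218.02 → 218
After the tint: rgb(55, 248, 218) = #37f8da.
Per channel, c → c + 0.74(128 − c):
  R: 55 + 0.74×(128−55) = 55 + 54.02 = 109.02 → 109
  G: 248 + 0.74×(128−248) = 248 − 88.8 = 159.2 → 159
  B: 218 − 66.6 = 151.4 → 151
rgb(109, 159, 151) = #6d9f97.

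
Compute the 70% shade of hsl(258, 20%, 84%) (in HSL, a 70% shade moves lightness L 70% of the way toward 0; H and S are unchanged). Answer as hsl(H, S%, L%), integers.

L moves 70% from 84 toward 0: 84 − 58.8 = 25.2 → 25.
H and S are unchanged.

hsl(258, 20%, 25%)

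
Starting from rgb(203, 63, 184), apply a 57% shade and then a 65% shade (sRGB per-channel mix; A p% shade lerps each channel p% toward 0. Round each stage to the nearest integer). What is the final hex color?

Per channel, c → c + 0.57(0 − c):
  R: 203 + 0.57×(0−203) = 203 − 115.71 = 87.29 → 87
  G: 63 − 35.91 = 27.09 → 27
  B: 184 + 0.57×(0−184) = 184 − 104.88 = 79.12 → 79
After the shade: rgb(87, 27, 79) = #571b4f.
A 65% shade moves each channel 65% toward 0:
  R: 87 + 0.65×(0−87) = 87 − 56.55 = 30.45 → 30
  G: 27 + 0.65×(0−27) = 27 − 17.55 = 9.45 → 9
  B: 79 + 0.65×(0−79) = 79 − 51.35 = 27.65 → 28
rgb(30, 9, 28) = #1e091c.

#1e091c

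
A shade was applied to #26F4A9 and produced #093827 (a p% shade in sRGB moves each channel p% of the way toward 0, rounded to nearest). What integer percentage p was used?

#26F4A9 is rgb(38, 244, 169); #093827 is rgb(9, 56, 39).
On the G channel (widest range): 56 ≈ 244 + (p/100)(0 − 244), so p ≈ 100×(56 − 244)/(0 − 244) = -18800/-244 = 77.05.
p = 77 reproduces all three channels after rounding.

77%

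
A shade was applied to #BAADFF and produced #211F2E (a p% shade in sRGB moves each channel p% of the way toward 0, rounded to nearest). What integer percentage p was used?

#BAADFF is rgb(186, 173, 255); #211F2E is rgb(33, 31, 46).
On the B channel (widest range): 46 ≈ 255 + (p/100)(0 − 255), so p ≈ 100×(46 − 255)/(0 − 255) = -20900/-255 = 81.96.
p = 82 reproduces all three channels after rounding.

82%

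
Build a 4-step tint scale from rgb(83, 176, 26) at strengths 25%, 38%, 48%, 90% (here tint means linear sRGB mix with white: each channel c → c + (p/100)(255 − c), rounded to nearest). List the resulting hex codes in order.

#7ec453, #94ce71, #a6d688, #eef7e8

25%: (83 + 43 = 126→126, 176 + 19.75 = 195.75→196, 26 + 57.25 = 83.25→83) → #7ec453
38%: (83 + 65.36 = 148.36→148, 176 + 30.02 = 206.02→206, 26 + 87.02 = 113.02→113) → #94ce71
48%: (83 + 82.56 = 165.56→166, 176 + 37.92 = 213.92→214, 26 + 109.92 = 135.92→136) → #a6d688
90%: (83 + 154.8 = 237.8→238, 176 + 71.1 = 247.1→247, 26 + 206.1 = 232.1→232) → #eef7e8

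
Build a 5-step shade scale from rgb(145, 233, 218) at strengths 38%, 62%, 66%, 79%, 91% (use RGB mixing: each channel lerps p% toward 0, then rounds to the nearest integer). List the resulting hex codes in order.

#5a9087, #375953, #314f4a, #1e312e, #0d1514

38%: (145 − 55.1 = 89.9→90, 233 − 88.54 = 144.46→144, 218 − 82.84 = 135.16→135) → #5a9087
62%: (145 − 89.9 = 55.1→55, 233 − 144.46 = 88.54→89, 218 − 135.16 = 82.84→83) → #375953
66%: (145 − 95.7 = 49.3→49, 233 − 153.78 = 79.22→79, 218 − 143.88 = 74.12→74) → #314f4a
79%: (145 − 114.55 = 30.45→30, 233 − 184.07 = 48.93→49, 218 − 172.22 = 45.78→46) → #1e312e
91%: (145 − 131.95 = 13.05→13, 233 − 212.03 = 20.97→21, 218 − 198.38 = 19.62→20) → #0d1514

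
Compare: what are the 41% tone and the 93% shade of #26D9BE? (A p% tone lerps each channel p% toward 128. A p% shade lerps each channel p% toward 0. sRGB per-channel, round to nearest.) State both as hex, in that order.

#4BB5A5, #030F0D

#26D9BE is rgb(38, 217, 190).
41% tone:
  R: 38 + 0.41×(128−38) = 38 + 36.9 = 74.9 → 75
  G: 217 − 36.49 = 180.51 → 181
  B: 190 − 25.42 = 164.58 → 165
  → #4BB5A5
93% shade:
  R: 38 + 0.93×(0−38) = 38 − 35.34 = 2.66 → 3
  G: 217 − 201.81 = 15.19 → 15
  B: 190 + 0.93×(0−190) = 190 − 176.7 = 13.3 → 13
  → #030F0D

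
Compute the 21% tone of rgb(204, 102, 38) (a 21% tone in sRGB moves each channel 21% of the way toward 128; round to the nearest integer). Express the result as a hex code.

Lerp each channel 21% toward 128:
  R: 204 + 0.21×(128−204) = 204 − 15.96 = 188.04 → 188
  G: 102 + 0.21×(128−102) = 102 + 5.46 = 107.46 → 107
  B: 38 + 18.9 = 56.9 → 57
rgb(188, 107, 57) = #bc6b39.

#bc6b39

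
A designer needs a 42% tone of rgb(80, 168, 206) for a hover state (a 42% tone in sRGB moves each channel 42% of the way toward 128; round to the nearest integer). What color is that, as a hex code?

Lerp each channel 42% toward 128:
  R: 80 + 20.16 = 100.16 → 100
  G: 168 − 16.8 = 151.2 → 151
  B: 206 + 0.42×(128−206) = 206 − 32.76 = 173.24 → 173
rgb(100, 151, 173) = #6497AD.

#6497AD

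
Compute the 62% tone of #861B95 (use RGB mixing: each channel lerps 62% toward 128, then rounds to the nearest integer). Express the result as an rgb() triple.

#861B95 is rgb(134, 27, 149).
Lerp each channel 62% toward 128:
  R: 134 + 0.62×(128−134) = 134 − 3.72 = 130.28 → 130
  G: 27 + 0.62×(128−27) = 27 + 62.62 = 89.62 → 90
  B: 149 − 13.02 = 135.98 → 136

rgb(130, 90, 136)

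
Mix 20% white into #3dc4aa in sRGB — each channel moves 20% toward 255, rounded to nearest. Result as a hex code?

#64d0bb

#3dc4aa is rgb(61, 196, 170).
Lerp each channel 20% toward 255:
  R: 61 + 38.8 = 99.8 → 100
  G: 196 + 0.2×(255−196) = 196 + 11.8 = 207.8 → 208
  B: 170 + 17 = 187 → 187
rgb(100, 208, 187) = #64d0bb.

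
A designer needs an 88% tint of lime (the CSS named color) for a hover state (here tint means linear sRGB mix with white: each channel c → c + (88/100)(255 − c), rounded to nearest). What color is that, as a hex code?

CSS lime is rgb(0, 255, 0).
Per channel, c → c + 0.88(255 − c):
  R: 0 + 0.88×(255−0) = 0 + 224.4 = 224.4 → 224
  G: 255 + 0 = 255 → 255
  B: 0 + 0.88×(255−0) = 0 + 224.4 = 224.4 → 224
rgb(224, 255, 224) = #e0ffe0.

#e0ffe0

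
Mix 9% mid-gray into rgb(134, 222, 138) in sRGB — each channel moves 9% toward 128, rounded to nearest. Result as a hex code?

#85D689

A 9% tone moves each channel 9% toward 128:
  R: 134 + 0.09×(128−134) = 134 − 0.54 = 133.46 → 133
  G: 222 − 8.46 = 213.54 → 214
  B: 138 + 0.09×(128−138) = 138 − 0.9 = 137.1 → 137
rgb(133, 214, 137) = #85D689.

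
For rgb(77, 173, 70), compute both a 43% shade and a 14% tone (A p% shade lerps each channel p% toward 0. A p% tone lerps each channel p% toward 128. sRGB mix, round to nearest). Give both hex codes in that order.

#2c6328, #54a74e

43% shade:
  R: 77 + 0.43×(0−77) = 77 − 33.11 = 43.89 → 44
  G: 173 + 0.43×(0−173) = 173 − 74.39 = 98.61 → 99
  B: 70 − 30.1 = 39.9 → 40
  → #2c6328
14% tone:
  R: 77 + 0.14×(128−77) = 77 + 7.14 = 84.14 → 84
  G: 173 − 6.3 = 166.7 → 167
  B: 70 + 0.14×(128−70) = 70 + 8.12 = 78.12 → 78
  → #54a74e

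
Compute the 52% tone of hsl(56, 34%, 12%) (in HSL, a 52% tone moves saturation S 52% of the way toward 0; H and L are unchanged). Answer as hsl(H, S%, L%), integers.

S moves 52% from 34 toward 0: 34 − 17.68 = 16.32 → 16.
H and L are unchanged.

hsl(56, 16%, 12%)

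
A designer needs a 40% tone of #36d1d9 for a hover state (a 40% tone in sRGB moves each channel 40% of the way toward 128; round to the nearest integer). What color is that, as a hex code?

#36d1d9 is rgb(54, 209, 217).
A 40% tone moves each channel 40% toward 128:
  R: 54 + 0.4×(128−54) = 54 + 29.6 = 83.6 → 84
  G: 209 + 0.4×(128−209) = 209 − 32.4 = 176.6 → 177
  B: 217 + 0.4×(128−217) = 217 − 35.6 = 181.4 → 181
rgb(84, 177, 181) = #54b1b5.

#54b1b5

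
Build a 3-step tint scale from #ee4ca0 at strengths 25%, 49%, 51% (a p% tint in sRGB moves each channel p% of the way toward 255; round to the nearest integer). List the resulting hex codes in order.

#ee4ca0 is rgb(238, 76, 160).
25%: (238 + 4.25 = 242.25→242, 76 + 44.75 = 120.75→121, 160 + 23.75 = 183.75→184) → #f279b8
49%: (238 + 8.33 = 246.33→246, 76 + 87.71 = 163.71→164, 160 + 46.55 = 206.55→207) → #f6a4cf
51%: (238 + 8.67 = 246.67→247, 76 + 91.29 = 167.29→167, 160 + 48.45 = 208.45→208) → #f7a7d0

#f279b8, #f6a4cf, #f7a7d0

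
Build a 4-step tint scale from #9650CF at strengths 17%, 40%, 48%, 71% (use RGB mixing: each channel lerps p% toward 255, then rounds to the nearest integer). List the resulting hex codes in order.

#9650CF is rgb(150, 80, 207).
17%: (150 + 17.85 = 167.85→168, 80 + 29.75 = 109.75→110, 207 + 8.16 = 215.16→215) → #A86ED7
40%: (150 + 42 = 192→192, 80 + 70 = 150→150, 207 + 19.2 = 226.2→226) → #C096E2
48%: (150 + 50.4 = 200.4→200, 80 + 84 = 164→164, 207 + 23.04 = 230.04→230) → #C8A4E6
71%: (150 + 74.55 = 224.55→225, 80 + 124.25 = 204.25→204, 207 + 34.08 = 241.08→241) → #E1CCF1

#A86ED7, #C096E2, #C8A4E6, #E1CCF1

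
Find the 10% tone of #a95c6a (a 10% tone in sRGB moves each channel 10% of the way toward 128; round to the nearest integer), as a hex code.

#a95c6a is rgb(169, 92, 106).
Lerp each channel 10% toward 128:
  R: 169 − 4.1 = 164.9 → 165
  G: 92 + 0.1×(128−92) = 92 + 3.6 = 95.6 → 96
  B: 106 + 0.1×(128−106) = 106 + 2.2 = 108.2 → 108
rgb(165, 96, 108) = #a5606c.

#a5606c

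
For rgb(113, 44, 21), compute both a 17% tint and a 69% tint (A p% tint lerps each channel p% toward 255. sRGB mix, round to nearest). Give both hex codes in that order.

17% tint:
  R: 113 + 24.14 = 137.14 → 137
  G: 44 + 35.87 = 79.87 → 80
  B: 21 + 0.17×(255−21) = 21 + 39.78 = 60.78 → 61
  → #89503D
69% tint:
  R: 113 + 97.98 = 210.98 → 211
  G: 44 + 145.59 = 189.59 → 190
  B: 21 + 161.46 = 182.46 → 182
  → #D3BEB6

#89503D, #D3BEB6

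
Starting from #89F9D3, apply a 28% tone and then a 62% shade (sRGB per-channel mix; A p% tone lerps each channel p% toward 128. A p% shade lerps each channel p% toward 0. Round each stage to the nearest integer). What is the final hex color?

#335247

#89F9D3 is rgb(137, 249, 211).
Per channel, c → c + 0.28(128 − c):
  R: 137 + 0.28×(128−137) = 137 − 2.52 = 134.48 → 134
  G: 249 + 0.28×(128−249) = 249 − 33.88 = 215.12 → 215
  B: 211 − 23.24 = 187.76 → 188
After the tone: rgb(134, 215, 188) = #86D7BC.
Per channel, c → c + 0.62(0 − c):
  R: 134 − 83.08 = 50.92 → 51
  G: 215 + 0.62×(0−215) = 215 − 133.3 = 81.7 → 82
  B: 188 − 116.56 = 71.44 → 71
rgb(51, 82, 71) = #335247.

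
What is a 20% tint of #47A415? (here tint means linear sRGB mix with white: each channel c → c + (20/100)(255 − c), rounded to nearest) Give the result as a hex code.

#47A415 is rgb(71, 164, 21).
Per channel, c → c + 0.2(255 − c):
  R: 71 + 0.2×(255−71) = 71 + 36.8 = 107.8 → 108
  G: 164 + 0.2×(255−164) = 164 + 18.2 = 182.2 → 182
  B: 21 + 0.2×(255−21) = 21 + 46.8 = 67.8 → 68
rgb(108, 182, 68) = #6CB644.

#6CB644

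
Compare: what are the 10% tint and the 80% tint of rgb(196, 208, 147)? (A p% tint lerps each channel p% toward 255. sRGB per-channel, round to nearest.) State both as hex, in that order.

#CAD59E, #F3F6E9

10% tint:
  R: 196 + 0.1×(255−196) = 196 + 5.9 = 201.9 → 202
  G: 208 + 0.1×(255−208) = 208 + 4.7 = 212.7 → 213
  B: 147 + 10.8 = 157.8 → 158
  → #CAD59E
80% tint:
  R: 196 + 47.2 = 243.2 → 243
  G: 208 + 0.8×(255−208) = 208 + 37.6 = 245.6 → 246
  B: 147 + 0.8×(255−147) = 147 + 86.4 = 233.4 → 233
  → #F3F6E9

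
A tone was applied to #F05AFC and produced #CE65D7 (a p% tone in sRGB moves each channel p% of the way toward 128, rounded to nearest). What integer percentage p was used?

#F05AFC is rgb(240, 90, 252); #CE65D7 is rgb(206, 101, 215).
On the B channel (widest range): 215 ≈ 252 + (p/100)(128 − 252), so p ≈ 100×(215 − 252)/(128 − 252) = -3700/-124 = 29.84.
p = 30 reproduces all three channels after rounding.

30%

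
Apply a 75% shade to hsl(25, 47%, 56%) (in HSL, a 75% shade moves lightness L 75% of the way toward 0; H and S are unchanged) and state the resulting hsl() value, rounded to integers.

L moves 75% from 56 toward 0: 56 − 42 = 14 → 14.
H and S are unchanged.

hsl(25, 47%, 14%)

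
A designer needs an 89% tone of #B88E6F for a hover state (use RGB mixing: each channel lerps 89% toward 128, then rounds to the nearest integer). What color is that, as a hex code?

#86827E

#B88E6F is rgb(184, 142, 111).
Per channel, c → c + 0.89(128 − c):
  R: 184 − 49.84 = 134.16 → 134
  G: 142 + 0.89×(128−142) = 142 − 12.46 = 129.54 → 130
  B: 111 + 0.89×(128−111) = 111 + 15.13 = 126.13 → 126
rgb(134, 130, 126) = #86827E.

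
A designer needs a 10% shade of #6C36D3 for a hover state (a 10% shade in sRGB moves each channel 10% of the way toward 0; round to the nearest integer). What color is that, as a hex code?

#6C36D3 is rgb(108, 54, 211).
Per channel, c → c + 0.1(0 − c):
  R: 108 − 10.8 = 97.2 → 97
  G: 54 − 5.4 = 48.6 → 49
  B: 211 − 21.1 = 189.9 → 190
rgb(97, 49, 190) = #6131BE.

#6131BE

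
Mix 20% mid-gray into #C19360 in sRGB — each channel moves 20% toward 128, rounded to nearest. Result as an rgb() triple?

#C19360 is rgb(193, 147, 96).
Lerp each channel 20% toward 128:
  R: 193 + 0.2×(128−193) = 193 − 13 = 180 → 180
  G: 147 − 3.8 = 143.2 → 143
  B: 96 + 0.2×(128−96) = 96 + 6.4 = 102.4 → 102

rgb(180, 143, 102)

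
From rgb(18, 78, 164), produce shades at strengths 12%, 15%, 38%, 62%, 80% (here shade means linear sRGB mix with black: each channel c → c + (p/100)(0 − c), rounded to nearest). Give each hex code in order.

#104590, #0F428B, #0B3066, #071E3E, #041021

12%: (18 − 2.16 = 15.84→16, 78 − 9.36 = 68.64→69, 164 − 19.68 = 144.32→144) → #104590
15%: (18 − 2.7 = 15.3→15, 78 − 11.7 = 66.3→66, 164 − 24.6 = 139.4→139) → #0F428B
38%: (18 − 6.84 = 11.16→11, 78 − 29.64 = 48.36→48, 164 − 62.32 = 101.68→102) → #0B3066
62%: (18 − 11.16 = 6.84→7, 78 − 48.36 = 29.64→30, 164 − 101.68 = 62.32→62) → #071E3E
80%: (18 − 14.4 = 3.6→4, 78 − 62.4 = 15.6→16, 164 − 131.2 = 32.8→33) → #041021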